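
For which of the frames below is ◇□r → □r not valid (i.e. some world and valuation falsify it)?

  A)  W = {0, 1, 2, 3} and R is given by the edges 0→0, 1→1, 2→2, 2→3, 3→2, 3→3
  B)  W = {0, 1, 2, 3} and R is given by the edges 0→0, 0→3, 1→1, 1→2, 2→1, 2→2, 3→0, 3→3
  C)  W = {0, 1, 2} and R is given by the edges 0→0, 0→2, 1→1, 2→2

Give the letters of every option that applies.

The schema ◇□r → □r is the dual of axiom 5; it is valid on a frame iff R is euclidean.
(A) R is euclidean (any two R-successors of the same world are R-related), so the schema is valid here.
(B) R is euclidean (any two R-successors of the same world are R-related), so the schema is valid here.
(C) R is not euclidean (0 R 2 and 0 R 0 but not 2 R 0), so the schema fails here.

C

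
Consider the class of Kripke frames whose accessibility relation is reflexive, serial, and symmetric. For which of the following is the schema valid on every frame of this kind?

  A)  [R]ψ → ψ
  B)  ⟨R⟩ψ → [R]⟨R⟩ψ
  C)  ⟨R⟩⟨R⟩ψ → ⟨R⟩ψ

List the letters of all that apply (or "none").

A

(A) axiom T: valid iff R is reflexive. Every such R is reflexive — valid.
(B) ⟨R⟩ψ → [R]⟨R⟩ψ is axiom 5; it is valid on a frame exactly when R is euclidean. Such an R need not be euclidean, so not valid.
(C) the dual of axiom 4: valid iff R is transitive. Such an R need not be transitive — not valid.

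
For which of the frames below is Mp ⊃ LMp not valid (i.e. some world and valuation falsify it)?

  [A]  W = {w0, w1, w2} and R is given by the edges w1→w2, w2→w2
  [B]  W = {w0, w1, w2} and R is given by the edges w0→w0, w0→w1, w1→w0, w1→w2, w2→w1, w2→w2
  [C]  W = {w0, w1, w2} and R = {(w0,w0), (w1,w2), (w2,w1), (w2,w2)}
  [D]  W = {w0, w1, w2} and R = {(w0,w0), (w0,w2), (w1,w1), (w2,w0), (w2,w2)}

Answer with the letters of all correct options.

B, C

The schema Mp ⊃ LMp is axiom 5; it is valid on a frame iff R is euclidean.
(A) R is euclidean (any two R-successors of the same world are R-related), so the schema is valid here.
(B) R is not euclidean (w1 R w0 and w1 R w2 but not w0 R w2), so the schema fails here.
(C) R is not euclidean (w2 R w1 and w2 R w1 but not w1 R w1), so the schema fails here.
(D) R is euclidean (any two R-successors of the same world are R-related), so the schema is valid here.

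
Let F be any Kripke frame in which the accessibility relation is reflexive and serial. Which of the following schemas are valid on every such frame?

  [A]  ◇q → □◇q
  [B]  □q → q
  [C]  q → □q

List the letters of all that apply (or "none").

(A) ◇q → □◇q is axiom 5; it is valid on a frame exactly when R is euclidean. Such an R need not be euclidean, so not valid.
(B) □q → q is axiom T; it is valid on a frame exactly when R is reflexive. Every such R is reflexive, so valid.
(C) q → □q is equivalent to ◇p→p; it holds exactly when R ⊆ identity. Such an R need not be a subset of the identity — not valid.

B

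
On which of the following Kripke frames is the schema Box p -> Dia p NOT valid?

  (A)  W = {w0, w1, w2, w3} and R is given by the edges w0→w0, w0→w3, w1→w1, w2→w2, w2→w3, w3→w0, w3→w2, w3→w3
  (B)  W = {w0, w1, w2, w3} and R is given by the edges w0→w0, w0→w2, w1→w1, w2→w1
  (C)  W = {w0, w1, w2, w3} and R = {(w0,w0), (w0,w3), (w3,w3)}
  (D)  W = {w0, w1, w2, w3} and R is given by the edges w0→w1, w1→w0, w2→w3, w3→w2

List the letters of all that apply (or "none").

B, C

The schema Box p -> Dia p is axiom D; it is valid on a frame iff R is serial.
(A) R is serial (every world has an R-successor), so the schema is valid here.
(B) R is not serial (w3 has no R-successor), so the schema fails here.
(C) R is not serial (w1 has no R-successor), so the schema fails here.
(D) R is serial (every world has an R-successor), so the schema is valid here.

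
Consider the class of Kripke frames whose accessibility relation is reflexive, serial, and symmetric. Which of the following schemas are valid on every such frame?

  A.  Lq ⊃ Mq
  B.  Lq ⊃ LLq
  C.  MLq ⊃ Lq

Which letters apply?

(A) axiom D: valid iff R is serial. Every such R is serial — valid.
(B) Lq ⊃ LLq is axiom 4; it is valid on a frame exactly when R is transitive. Such an R need not be transitive, so not valid.
(C) the dual of axiom 5: valid iff R is euclidean. Such an R need not be euclidean — not valid.

A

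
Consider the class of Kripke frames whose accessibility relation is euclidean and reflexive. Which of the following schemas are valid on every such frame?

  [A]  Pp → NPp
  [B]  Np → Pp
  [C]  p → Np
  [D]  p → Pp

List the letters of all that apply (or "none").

A reflexive euclidean relation is also symmetric (from wRw and wRv the euclidean condition gives vRw) and hence transitive; it is an equivalence relation.
(A) Pp → NPp is axiom 5, which corresponds to the euclidean property. Every such R is euclidean — valid.
(B) Np → Pp is axiom D; it is valid on a frame exactly when R is serial. Every such R is serial, so valid.
(C) p → Np (equivalent to ◇p→p) corresponds to R being a subset of the identity. Such an R need not be a subset of the identity, so not valid.
(D) p → Pp is the dual of axiom T; it is valid on a frame exactly when R is reflexive. Every such R is reflexive, so valid.

A, B, D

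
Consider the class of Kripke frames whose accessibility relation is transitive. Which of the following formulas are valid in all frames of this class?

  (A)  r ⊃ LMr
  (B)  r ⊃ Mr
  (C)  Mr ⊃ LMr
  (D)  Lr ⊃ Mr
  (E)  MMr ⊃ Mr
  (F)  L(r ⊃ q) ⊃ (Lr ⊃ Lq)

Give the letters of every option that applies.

(A) r ⊃ LMr is axiom B; it is valid on a frame exactly when R is symmetric. Such an R need not be symmetric, so not valid.
(B) r ⊃ Mr is the dual of axiom T; it is valid on a frame exactly when R is reflexive. Such an R need not be reflexive, so not valid.
(C) Mr ⊃ LMr is axiom 5; it is valid on a frame exactly when R is euclidean. Such an R need not be euclidean, so not valid.
(D) axiom D: valid iff R is serial. Such an R need not be serial — not valid.
(E) MMr ⊃ Mr is the dual of axiom 4, which corresponds to transitivity. Every such R is transitive — valid.
(F) this is just K, valid on every normal frame.

E, F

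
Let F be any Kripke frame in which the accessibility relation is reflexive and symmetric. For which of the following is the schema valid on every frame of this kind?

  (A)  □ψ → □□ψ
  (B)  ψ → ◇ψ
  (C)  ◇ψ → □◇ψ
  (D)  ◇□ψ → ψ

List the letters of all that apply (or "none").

B, D

Reflexive relations are serial.
(A) □ψ → □□ψ (axiom 4) characterises the transitive frames. Such an R need not be transitive — not valid.
(B) ψ → ◇ψ (the dual of axiom T) characterises the reflexive frames. Every such R is reflexive — valid.
(C) ◇ψ → □◇ψ is axiom 5; it is valid on a frame exactly when R is euclidean. Such an R need not be euclidean, so not valid.
(D) ◇□ψ → ψ is the dual of axiom B, which corresponds to symmetry. Every such R is symmetric — valid.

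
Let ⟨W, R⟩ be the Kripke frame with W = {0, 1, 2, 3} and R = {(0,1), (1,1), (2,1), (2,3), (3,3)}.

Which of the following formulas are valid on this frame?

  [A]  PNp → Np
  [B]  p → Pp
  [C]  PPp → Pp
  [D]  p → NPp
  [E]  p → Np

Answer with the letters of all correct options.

R is not reflexive: not 0 R 0.
R is not symmetric: 0 R 1 but not 1 R 0.
R is transitive: R is closed under composition.
R is not euclidean: 2 R 1 and 2 R 3 but not 1 R 3.
R is not a subset of the identity: 0 R 1 with 0 ≠ 1.
(A) PNp → Np is the dual of axiom 5; it is valid on a frame exactly when R is euclidean. R is not euclidean, so not valid.
(B) p → Pp (the dual of axiom T) characterises the reflexive frames. R is not reflexive — not valid.
(C) PPp → Pp is the dual of axiom 4, which corresponds to transitivity. R is transitive — valid.
(D) p → NPp is axiom B, which corresponds to symmetry. R is not symmetric — not valid.
(E) p → Np is equivalent to ◇p→p; it holds exactly when R ⊆ identity. Here R ⊄ identity — not valid.

C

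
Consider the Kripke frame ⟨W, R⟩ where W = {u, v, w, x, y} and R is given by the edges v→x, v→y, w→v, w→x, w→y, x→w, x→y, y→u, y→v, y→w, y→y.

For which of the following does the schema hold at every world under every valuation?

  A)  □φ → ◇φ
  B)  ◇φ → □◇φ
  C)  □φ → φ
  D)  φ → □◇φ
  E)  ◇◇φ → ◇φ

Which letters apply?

none

R is not reflexive: not u R u.
R is not symmetric: v R x but not x R v.
R is not transitive: v R x and x R w but not v R w.
R is not euclidean: v R y and v R x but not y R x.
R is not serial: u has no R-successor.
(A) □φ → ◇φ (axiom D) characterises the serial frames. R is not serial — not valid.
(B) ◇φ → □◇φ is axiom 5, which corresponds to the euclidean property. R is not euclidean — not valid.
(C) □φ → φ (axiom T) characterises the reflexive frames. R is not reflexive — not valid.
(D) φ → □◇φ is axiom B; it is valid on a frame exactly when R is symmetric. R is not symmetric, so not valid.
(E) ◇◇φ → ◇φ is the dual of axiom 4, which corresponds to transitivity. R is not transitive — not valid.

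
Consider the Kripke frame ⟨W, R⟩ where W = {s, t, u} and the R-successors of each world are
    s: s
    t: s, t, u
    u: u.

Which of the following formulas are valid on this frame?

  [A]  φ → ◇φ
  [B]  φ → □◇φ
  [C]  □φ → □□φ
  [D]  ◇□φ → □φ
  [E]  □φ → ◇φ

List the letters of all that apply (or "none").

R is reflexive: each world relates to itself.
R is not symmetric: t R s but not s R t.
R is transitive: R is closed under composition.
R is not euclidean: t R s and t R t but not s R t.
R is serial: every world has an R-successor.
(A) φ → ◇φ is the dual of axiom T; it is valid on a frame exactly when R is reflexive. R is reflexive, so valid.
(B) axiom B: valid iff R is symmetric. R is not symmetric — not valid.
(C) □φ → □□φ is axiom 4, which corresponds to transitivity. R is transitive — valid.
(D) the dual of axiom 5: valid iff R is euclidean. R is not euclidean — not valid.
(E) □φ → ◇φ is axiom D; it is valid on a frame exactly when R is serial. R is serial, so valid.

A, C, E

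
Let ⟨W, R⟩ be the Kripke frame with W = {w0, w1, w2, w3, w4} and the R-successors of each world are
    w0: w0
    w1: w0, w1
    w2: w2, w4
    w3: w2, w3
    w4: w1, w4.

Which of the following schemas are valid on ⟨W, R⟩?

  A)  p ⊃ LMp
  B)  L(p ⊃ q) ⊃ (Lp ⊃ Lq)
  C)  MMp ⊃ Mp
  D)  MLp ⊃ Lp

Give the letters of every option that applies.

R is not symmetric: w1 R w0 but not w0 R w1.
R is not transitive: w2 R w4 and w4 R w1 but not w2 R w1.
R is not euclidean: w1 R w0 and w1 R w1 but not w0 R w1.
(A) p ⊃ LMp is axiom B, which corresponds to symmetry. R is not symmetric — not valid.
(B) L(p ⊃ q) ⊃ (Lp ⊃ Lq) is axiom K, valid on every Kripke frame — valid.
(C) MMp ⊃ Mp is the dual of axiom 4; it is valid on a frame exactly when R is transitive. R is not transitive, so not valid.
(D) MLp ⊃ Lp is the dual of axiom 5; it is valid on a frame exactly when R is euclidean. R is not euclidean, so not valid.

B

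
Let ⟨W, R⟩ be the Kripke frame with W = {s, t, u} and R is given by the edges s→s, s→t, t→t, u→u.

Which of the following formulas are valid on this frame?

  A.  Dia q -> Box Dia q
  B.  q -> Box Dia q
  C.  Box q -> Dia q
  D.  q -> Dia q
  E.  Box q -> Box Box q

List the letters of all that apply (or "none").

C, D, E

R is reflexive: each world relates to itself.
R is not symmetric: s R t but not t R s.
R is transitive: R is closed under composition.
R is not euclidean: s R t and s R s but not t R s.
R is serial: every world has an R-successor.
(A) axiom 5: valid iff R is euclidean. R is not euclidean — not valid.
(B) q -> Box Dia q is axiom B, which corresponds to symmetry. R is not symmetric — not valid.
(C) Box q -> Dia q is axiom D, which corresponds to seriality. R is serial — valid.
(D) q -> Dia q (the dual of axiom T) characterises the reflexive frames. R is reflexive — valid.
(E) Box q -> Box Box q is axiom 4, which corresponds to transitivity. R is transitive — valid.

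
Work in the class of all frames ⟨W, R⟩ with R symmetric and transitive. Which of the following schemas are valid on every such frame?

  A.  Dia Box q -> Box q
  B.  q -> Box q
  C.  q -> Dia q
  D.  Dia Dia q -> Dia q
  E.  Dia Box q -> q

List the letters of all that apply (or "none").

A, D, E

A symmetric transitive relation is euclidean (uRv and uRw give vRu by symmetry, then vRw by transitivity).
(A) Dia Box q -> Box q is the dual of axiom 5; it is valid on a frame exactly when R is euclidean. Every such R is euclidean, so valid.
(B) q -> Box q is equivalent to ◇p→p; it holds exactly when R ⊆ identity. Such an R need not be a subset of the identity — not valid.
(C) q -> Dia q (the dual of axiom T) characterises the reflexive frames. Such an R need not be reflexive — not valid.
(D) the dual of axiom 4: valid iff R is transitive. Every such R is transitive — valid.
(E) Dia Box q -> q (the dual of axiom B) characterises the symmetric frames. Every such R is symmetric — valid.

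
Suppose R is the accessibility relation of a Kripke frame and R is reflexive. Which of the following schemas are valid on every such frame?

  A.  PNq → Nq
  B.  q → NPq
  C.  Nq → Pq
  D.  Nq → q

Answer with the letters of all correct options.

C, D

A reflexive relation is serial.
(A) PNq → Nq is the dual of axiom 5, which corresponds to the euclidean property. Such an R need not be euclidean — not valid.
(B) q → NPq (axiom B) characterises the symmetric frames. Such an R need not be symmetric — not valid.
(C) axiom D: valid iff R is serial. Every such R is serial — valid.
(D) Nq → q (axiom T) characterises the reflexive frames. Every such R is reflexive — valid.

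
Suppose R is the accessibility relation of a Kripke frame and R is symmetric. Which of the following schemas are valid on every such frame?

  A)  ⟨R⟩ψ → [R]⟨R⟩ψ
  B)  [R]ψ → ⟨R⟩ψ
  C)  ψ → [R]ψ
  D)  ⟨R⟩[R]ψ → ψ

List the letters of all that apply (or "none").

D

(A) ⟨R⟩ψ → [R]⟨R⟩ψ is axiom 5; it is valid on a frame exactly when R is euclidean. Such an R need not be euclidean, so not valid.
(B) [R]ψ → ⟨R⟩ψ (axiom D) characterises the serial frames. Such an R need not be serial — not valid.
(C) ψ → [R]ψ (equivalent to ◇p→p) corresponds to R being a subset of the identity. Such an R need not be a subset of the identity, so not valid.
(D) the dual of axiom B: valid iff R is symmetric. Every such R is symmetric — valid.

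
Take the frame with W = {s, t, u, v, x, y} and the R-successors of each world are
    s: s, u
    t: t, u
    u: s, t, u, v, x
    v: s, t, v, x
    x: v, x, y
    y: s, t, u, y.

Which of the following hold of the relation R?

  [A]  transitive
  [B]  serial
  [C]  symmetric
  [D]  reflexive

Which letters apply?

B, D

(A) not transitive: s R u and u R t but not s R t.
(B) serial: every world has an R-successor.
(C) not symmetric: u R v but not v R u.
(D) reflexive: each world relates to itself.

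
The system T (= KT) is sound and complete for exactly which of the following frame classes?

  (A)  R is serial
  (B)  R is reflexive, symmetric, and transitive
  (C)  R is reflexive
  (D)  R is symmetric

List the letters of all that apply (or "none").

(A) this class determines D, not T (= KT).
(B) this class determines S5, not T (= KT).
(C) T (= KT) is sound and complete for exactly this class.
(D) this class determines KB, not T (= KT).

C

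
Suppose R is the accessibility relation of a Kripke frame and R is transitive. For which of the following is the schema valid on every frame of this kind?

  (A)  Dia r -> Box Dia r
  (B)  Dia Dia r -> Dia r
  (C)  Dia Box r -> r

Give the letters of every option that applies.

B

(A) Dia r -> Box Dia r is axiom 5; it is valid on a frame exactly when R is euclidean. Such an R need not be euclidean, so not valid.
(B) Dia Dia r -> Dia r is the dual of axiom 4, which corresponds to transitivity. Every such R is transitive — valid.
(C) Dia Box r -> r (the dual of axiom B) characterises the symmetric frames. Such an R need not be symmetric — not valid.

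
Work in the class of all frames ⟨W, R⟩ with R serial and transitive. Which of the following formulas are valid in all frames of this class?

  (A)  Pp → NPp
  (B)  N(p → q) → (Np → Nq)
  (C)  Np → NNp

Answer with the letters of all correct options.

B, C

(A) Pp → NPp is axiom 5; it is valid on a frame exactly when R is euclidean. Such an R need not be euclidean, so not valid.
(B) N(p → q) → (Np → Nq) is the K axiom; it holds on all frames — valid.
(C) Np → NNp is axiom 4; it is valid on a frame exactly when R is transitive. Every such R is transitive, so valid.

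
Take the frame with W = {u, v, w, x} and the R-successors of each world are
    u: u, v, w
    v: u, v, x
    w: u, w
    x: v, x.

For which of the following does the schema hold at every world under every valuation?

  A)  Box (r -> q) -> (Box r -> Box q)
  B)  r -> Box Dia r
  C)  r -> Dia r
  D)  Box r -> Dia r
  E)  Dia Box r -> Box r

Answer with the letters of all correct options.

R is reflexive: each world relates to itself.
R is symmetric: every R-edge is matched by its reverse.
R is not euclidean: u R v and u R w but not v R w.
R is serial: every world has an R-successor.
(A) Box (r -> q) -> (Box r -> Box q) is the K axiom; it holds on all frames — valid.
(B) r -> Box Dia r (axiom B) characterises the symmetric frames. R is symmetric — valid.
(C) the dual of axiom T: valid iff R is reflexive. R is reflexive — valid.
(D) Box r -> Dia r (axiom D) characterises the serial frames. R is serial — valid.
(E) Dia Box r -> Box r (the dual of axiom 5) characterises the euclidean frames. R is not euclidean — not valid.

A, B, C, D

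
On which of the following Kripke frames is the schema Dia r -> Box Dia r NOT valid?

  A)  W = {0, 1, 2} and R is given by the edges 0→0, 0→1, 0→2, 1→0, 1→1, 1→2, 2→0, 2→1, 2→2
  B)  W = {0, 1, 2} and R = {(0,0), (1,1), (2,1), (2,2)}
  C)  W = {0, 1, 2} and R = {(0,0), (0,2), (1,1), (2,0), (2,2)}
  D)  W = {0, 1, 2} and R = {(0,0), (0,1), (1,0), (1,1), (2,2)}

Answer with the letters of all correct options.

B

The schema Dia r -> Box Dia r is axiom 5; it is valid on a frame iff R is euclidean.
(A) R is euclidean (any two R-successors of the same world are R-related), so the schema is valid here.
(B) R is not euclidean (2 R 1 and 2 R 2 but not 1 R 2), so the schema fails here.
(C) R is euclidean (any two R-successors of the same world are R-related), so the schema is valid here.
(D) R is euclidean (any two R-successors of the same world are R-related), so the schema is valid here.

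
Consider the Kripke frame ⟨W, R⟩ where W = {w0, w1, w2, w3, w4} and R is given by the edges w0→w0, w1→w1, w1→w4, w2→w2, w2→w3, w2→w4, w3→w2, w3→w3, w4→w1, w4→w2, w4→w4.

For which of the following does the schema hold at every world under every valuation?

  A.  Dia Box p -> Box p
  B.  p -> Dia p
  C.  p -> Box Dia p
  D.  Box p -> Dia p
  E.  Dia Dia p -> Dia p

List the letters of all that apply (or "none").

B, C, D

R is reflexive: each world relates to itself.
R is symmetric: every R-edge is matched by its reverse.
R is not transitive: w1 R w4 and w4 R w2 but not w1 R w2.
R is not euclidean: w2 R w3 and w2 R w4 but not w3 R w4.
R is serial: every world has an R-successor.
(A) the dual of axiom 5: valid iff R is euclidean. R is not euclidean — not valid.
(B) p -> Dia p (the dual of axiom T) characterises the reflexive frames. R is reflexive — valid.
(C) p -> Box Dia p is axiom B; it is valid on a frame exactly when R is symmetric. R is symmetric, so valid.
(D) axiom D: valid iff R is serial. R is serial — valid.
(E) Dia Dia p -> Dia p is the dual of axiom 4, which corresponds to transitivity. R is not transitive — not valid.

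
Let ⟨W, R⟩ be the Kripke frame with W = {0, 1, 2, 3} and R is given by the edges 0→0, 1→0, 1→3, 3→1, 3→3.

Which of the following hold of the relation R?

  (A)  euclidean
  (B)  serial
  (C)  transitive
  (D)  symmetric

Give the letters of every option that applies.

none

(A) not euclidean: 1 R 0 and 1 R 3 but not 0 R 3.
(B) not serial: 2 has no R-successor.
(C) not transitive: 1 R 3 and 3 R 1 but not 1 R 1.
(D) not symmetric: 1 R 0 but not 0 R 1.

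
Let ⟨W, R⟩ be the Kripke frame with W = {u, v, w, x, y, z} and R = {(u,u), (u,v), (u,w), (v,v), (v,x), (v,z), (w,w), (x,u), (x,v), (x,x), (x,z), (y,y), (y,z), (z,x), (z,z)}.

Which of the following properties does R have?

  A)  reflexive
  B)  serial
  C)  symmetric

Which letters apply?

A, B

(A) reflexive: each world relates to itself.
(B) serial: every world has an R-successor.
(C) not symmetric: u R v but not v R u.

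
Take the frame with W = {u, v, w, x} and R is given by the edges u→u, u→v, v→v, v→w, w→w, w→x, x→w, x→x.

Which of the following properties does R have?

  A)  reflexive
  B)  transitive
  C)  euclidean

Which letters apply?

A

(A) reflexive: each world relates to itself.
(B) not transitive: u R v and v R w but not u R w.
(C) not euclidean: u R v and u R u but not v R u.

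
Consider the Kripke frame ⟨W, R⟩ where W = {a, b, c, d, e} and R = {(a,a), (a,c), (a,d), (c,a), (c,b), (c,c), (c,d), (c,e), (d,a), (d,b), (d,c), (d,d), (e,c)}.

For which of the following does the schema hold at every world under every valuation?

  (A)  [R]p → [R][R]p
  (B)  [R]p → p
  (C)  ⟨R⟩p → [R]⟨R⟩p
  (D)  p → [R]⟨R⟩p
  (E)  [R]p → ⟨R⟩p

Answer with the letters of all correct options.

R is not reflexive: not b R b.
R is not symmetric: c R b but not b R c.
R is not transitive: a R c and c R b but not a R b.
R is not euclidean: c R a and c R b but not a R b.
R is not serial: b has no R-successor.
(A) [R]p → [R][R]p (axiom 4) characterises the transitive frames. R is not transitive — not valid.
(B) [R]p → p (axiom T) characterises the reflexive frames. R is not reflexive — not valid.
(C) ⟨R⟩p → [R]⟨R⟩p is axiom 5, which corresponds to the euclidean property. R is not euclidean — not valid.
(D) p → [R]⟨R⟩p is axiom B, which corresponds to symmetry. R is not symmetric — not valid.
(E) [R]p → ⟨R⟩p is axiom D, which corresponds to seriality. R is not serial — not valid.

none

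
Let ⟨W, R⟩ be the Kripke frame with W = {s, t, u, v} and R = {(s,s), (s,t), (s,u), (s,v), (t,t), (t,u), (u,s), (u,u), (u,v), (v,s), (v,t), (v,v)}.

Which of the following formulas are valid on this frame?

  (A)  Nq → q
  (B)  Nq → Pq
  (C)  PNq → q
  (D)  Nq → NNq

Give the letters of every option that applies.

R is reflexive: each world relates to itself.
R is not symmetric: s R t but not t R s.
R is not transitive: t R u and u R s but not t R s.
R is serial: every world has an R-successor.
(A) Nq → q is axiom T, which corresponds to reflexivity. R is reflexive — valid.
(B) axiom D: valid iff R is serial. R is serial — valid.
(C) PNq → q is the dual of axiom B, which corresponds to symmetry. R is not symmetric — not valid.
(D) axiom 4: valid iff R is transitive. R is not transitive — not valid.

A, B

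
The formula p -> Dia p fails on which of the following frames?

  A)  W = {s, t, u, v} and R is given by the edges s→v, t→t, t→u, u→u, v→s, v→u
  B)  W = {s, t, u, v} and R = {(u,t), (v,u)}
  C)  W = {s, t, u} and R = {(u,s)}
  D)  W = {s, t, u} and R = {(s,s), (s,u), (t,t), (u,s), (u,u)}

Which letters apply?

The schema p -> Dia p is the dual of axiom T; it is valid on a frame iff R is reflexive.
(A) R is not reflexive (not s R s), so the schema fails here.
(B) R is not reflexive (not s R s), so the schema fails here.
(C) R is not reflexive (not s R s), so the schema fails here.
(D) R is reflexive (each world relates to itself), so the schema is valid here.

A, B, C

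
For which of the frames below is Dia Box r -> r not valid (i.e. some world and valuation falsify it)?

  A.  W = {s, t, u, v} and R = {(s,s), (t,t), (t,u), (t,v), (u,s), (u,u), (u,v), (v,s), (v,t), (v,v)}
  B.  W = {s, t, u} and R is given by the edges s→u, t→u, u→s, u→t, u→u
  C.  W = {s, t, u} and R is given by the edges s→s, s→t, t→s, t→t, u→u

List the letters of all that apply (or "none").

The schema Dia Box r -> r is the dual of axiom B; it is valid on a frame iff R is symmetric.
(A) R is not symmetric (t R u but not u R t), so the schema fails here.
(B) R is symmetric (every R-edge is matched by its reverse), so the schema is valid here.
(C) R is symmetric (every R-edge is matched by its reverse), so the schema is valid here.

A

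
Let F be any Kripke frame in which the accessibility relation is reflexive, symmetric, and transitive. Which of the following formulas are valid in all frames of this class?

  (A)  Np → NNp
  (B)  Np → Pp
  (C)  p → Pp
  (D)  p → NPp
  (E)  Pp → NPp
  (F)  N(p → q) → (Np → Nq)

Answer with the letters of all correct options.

A relation that is reflexive, symmetric, and transitive is also euclidean and serial.
(A) Np → NNp is axiom 4, which corresponds to transitivity. Every such R is transitive — valid.
(B) Np → Pp is axiom D; it is valid on a frame exactly when R is serial. Every such R is serial, so valid.
(C) p → Pp (the dual of axiom T) characterises the reflexive frames. Every such R is reflexive — valid.
(D) axiom B: valid iff R is symmetric. Every such R is symmetric — valid.
(E) axiom 5: valid iff R is euclidean. Every such R is euclidean — valid.
(F) N(p → q) → (Np → Nq) is axiom K, valid on every Kripke frame — valid.

A, B, C, D, E, F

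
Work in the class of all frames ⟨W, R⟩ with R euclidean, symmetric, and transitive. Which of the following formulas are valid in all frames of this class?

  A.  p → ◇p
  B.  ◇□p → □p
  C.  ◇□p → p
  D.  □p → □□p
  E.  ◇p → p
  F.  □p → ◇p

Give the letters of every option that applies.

(A) the dual of axiom T: valid iff R is reflexive. Such an R need not be reflexive — not valid.
(B) ◇□p → □p is the dual of axiom 5; it is valid on a frame exactly when R is euclidean. Every such R is euclidean, so valid.
(C) the dual of axiom B: valid iff R is symmetric. Every such R is symmetric — valid.
(D) □p → □□p (axiom 4) characterises the transitive frames. Every such R is transitive — valid.
(E) ◇p → p is valid only on frames where every R-edge is a self-loop. Such an R need not be a subset of the identity — not valid.
(F) axiom D: valid iff R is serial. Such an R need not be serial — not valid.

B, C, D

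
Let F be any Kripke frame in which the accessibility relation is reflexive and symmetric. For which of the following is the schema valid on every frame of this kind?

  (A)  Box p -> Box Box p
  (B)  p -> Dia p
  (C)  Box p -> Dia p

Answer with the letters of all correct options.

Reflexive relations are serial.
(A) Box p -> Box Box p is axiom 4, which corresponds to transitivity. Such an R need not be transitive — not valid.
(B) p -> Dia p (the dual of axiom T) characterises the reflexive frames. Every such R is reflexive — valid.
(C) axiom D: valid iff R is serial. Every such R is serial — valid.

B, C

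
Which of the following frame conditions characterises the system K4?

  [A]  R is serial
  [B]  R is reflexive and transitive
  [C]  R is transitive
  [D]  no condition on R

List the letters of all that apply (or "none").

C

(A) this class determines D, not K4.
(B) this class determines S4, not K4.
(C) K4 is sound and complete for exactly this class.
(D) this class determines K, not K4.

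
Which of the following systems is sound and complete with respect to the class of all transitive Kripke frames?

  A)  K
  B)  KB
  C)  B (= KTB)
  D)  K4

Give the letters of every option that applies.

D

(A) K is determined by the class of arbitrary frames.
(B) KB is determined by the class of symmetric frames.
(C) B (= KTB) is determined by the class of reflexive and symmetric frames.
(D) K4 is determined by exactly this class.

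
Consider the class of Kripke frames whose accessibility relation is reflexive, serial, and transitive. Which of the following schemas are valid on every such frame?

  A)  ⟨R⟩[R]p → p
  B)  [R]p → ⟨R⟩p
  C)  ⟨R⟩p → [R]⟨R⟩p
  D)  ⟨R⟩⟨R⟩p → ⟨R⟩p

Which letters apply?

B, D

(A) ⟨R⟩[R]p → p is the dual of axiom B; it is valid on a frame exactly when R is symmetric. Such an R need not be symmetric, so not valid.
(B) [R]p → ⟨R⟩p is axiom D; it is valid on a frame exactly when R is serial. Every such R is serial, so valid.
(C) ⟨R⟩p → [R]⟨R⟩p is axiom 5; it is valid on a frame exactly when R is euclidean. Such an R need not be euclidean, so not valid.
(D) ⟨R⟩⟨R⟩p → ⟨R⟩p (the dual of axiom 4) characterises the transitive frames. Every such R is transitive — valid.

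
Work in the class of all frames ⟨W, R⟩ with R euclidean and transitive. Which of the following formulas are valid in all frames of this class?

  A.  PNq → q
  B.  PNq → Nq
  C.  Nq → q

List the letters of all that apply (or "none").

(A) PNq → q (the dual of axiom B) characterises the symmetric frames. Such an R need not be symmetric — not valid.
(B) PNq → Nq is the dual of axiom 5; it is valid on a frame exactly when R is euclidean. Every such R is euclidean, so valid.
(C) Nq → q (axiom T) characterises the reflexive frames. Such an R need not be reflexive — not valid.

B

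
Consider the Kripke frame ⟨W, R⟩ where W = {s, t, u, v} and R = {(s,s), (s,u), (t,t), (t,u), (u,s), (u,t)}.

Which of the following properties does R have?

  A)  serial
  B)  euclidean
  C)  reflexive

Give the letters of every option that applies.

(A) not serial: v has no R-successor.
(B) not euclidean: u R s and u R t but not s R t.
(C) not reflexive: not u R u.

none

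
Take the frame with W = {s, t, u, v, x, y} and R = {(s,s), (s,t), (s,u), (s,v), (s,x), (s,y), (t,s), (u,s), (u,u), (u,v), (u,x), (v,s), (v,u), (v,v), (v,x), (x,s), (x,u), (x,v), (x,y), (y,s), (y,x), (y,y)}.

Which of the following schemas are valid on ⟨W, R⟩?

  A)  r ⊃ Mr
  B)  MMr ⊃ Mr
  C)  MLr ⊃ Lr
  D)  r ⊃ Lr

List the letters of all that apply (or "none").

R is not reflexive: not t R t.
R is not transitive: t R s and s R t but not t R t.
R is not euclidean: s R t and s R u but not t R u.
R is not a subset of the identity: s R t with s ≠ t.
(A) the dual of axiom T: valid iff R is reflexive. R is not reflexive — not valid.
(B) MMr ⊃ Mr (the dual of axiom 4) characterises the transitive frames. R is not transitive — not valid.
(C) MLr ⊃ Lr is the dual of axiom 5; it is valid on a frame exactly when R is euclidean. R is not euclidean, so not valid.
(D) r ⊃ Lr is valid only on frames where every R-edge is a self-loop. Here R ⊄ identity — not valid.

none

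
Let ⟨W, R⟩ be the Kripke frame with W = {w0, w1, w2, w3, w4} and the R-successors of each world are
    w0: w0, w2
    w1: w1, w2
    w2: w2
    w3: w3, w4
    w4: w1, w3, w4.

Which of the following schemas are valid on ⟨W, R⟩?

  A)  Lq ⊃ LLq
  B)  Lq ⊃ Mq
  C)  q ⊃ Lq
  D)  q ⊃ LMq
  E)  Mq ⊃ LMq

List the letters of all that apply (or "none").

R is not symmetric: w0 R w2 but not w2 R w0.
R is not transitive: w3 R w4 and w4 R w1 but not w3 R w1.
R is not euclidean: w0 R w2 and w0 R w0 but not w2 R w0.
R is serial: every world has an R-successor.
R is not a subset of the identity: w0 R w2 with w0 ≠ w2.
(A) axiom 4: valid iff R is transitive. R is not transitive — not valid.
(B) axiom D: valid iff R is serial. R is serial — valid.
(C) q ⊃ Lq is equivalent to ◇p→p; it holds exactly when R ⊆ identity. Here R ⊄ identity — not valid.
(D) axiom B: valid iff R is symmetric. R is not symmetric — not valid.
(E) axiom 5: valid iff R is euclidean. R is not euclidean — not valid.

B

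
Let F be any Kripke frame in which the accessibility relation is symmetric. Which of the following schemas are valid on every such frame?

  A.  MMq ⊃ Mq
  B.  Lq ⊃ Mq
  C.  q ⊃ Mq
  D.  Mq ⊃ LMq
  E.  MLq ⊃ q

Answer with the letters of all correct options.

(A) the dual of axiom 4: valid iff R is transitive. Such an R need not be transitive — not valid.
(B) Lq ⊃ Mq (axiom D) characterises the serial frames. Such an R need not be serial — not valid.
(C) q ⊃ Mq is the dual of axiom T, which corresponds to reflexivity. Such an R need not be reflexive — not valid.
(D) axiom 5: valid iff R is euclidean. Such an R need not be euclidean — not valid.
(E) MLq ⊃ q (the dual of axiom B) characterises the symmetric frames. Every such R is symmetric — valid.

E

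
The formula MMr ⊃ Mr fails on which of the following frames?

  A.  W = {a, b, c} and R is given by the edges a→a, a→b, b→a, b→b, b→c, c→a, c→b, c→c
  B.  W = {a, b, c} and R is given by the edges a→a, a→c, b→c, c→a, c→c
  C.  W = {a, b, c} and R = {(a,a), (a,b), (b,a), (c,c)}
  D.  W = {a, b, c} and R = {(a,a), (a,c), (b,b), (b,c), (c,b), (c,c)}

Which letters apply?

A, B, C, D

The schema MMr ⊃ Mr is the dual of axiom 4; it is valid on a frame iff R is transitive.
(A) R is not transitive (a R b and b R c but not a R c), so the schema fails here.
(B) R is not transitive (b R c and c R a but not b R a), so the schema fails here.
(C) R is not transitive (b R a and a R b but not b R b), so the schema fails here.
(D) R is not transitive (a R c and c R b but not a R b), so the schema fails here.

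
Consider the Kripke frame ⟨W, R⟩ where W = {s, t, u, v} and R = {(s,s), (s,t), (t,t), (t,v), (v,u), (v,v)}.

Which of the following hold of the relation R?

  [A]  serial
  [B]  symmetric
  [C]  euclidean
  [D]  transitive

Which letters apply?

none

(A) not serial: u has no R-successor.
(B) not symmetric: s R t but not t R s.
(C) not euclidean: s R t and s R s but not t R s.
(D) not transitive: s R t and t R v but not s R v.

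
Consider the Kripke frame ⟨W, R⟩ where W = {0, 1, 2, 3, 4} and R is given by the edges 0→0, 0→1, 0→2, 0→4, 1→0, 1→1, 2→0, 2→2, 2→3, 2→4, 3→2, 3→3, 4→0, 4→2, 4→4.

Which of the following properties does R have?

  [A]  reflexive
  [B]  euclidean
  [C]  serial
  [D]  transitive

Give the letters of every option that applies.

A, C

(A) reflexive: each world relates to itself.
(B) not euclidean: 0 R 1 and 0 R 2 but not 1 R 2.
(C) serial: every world has an R-successor.
(D) not transitive: 0 R 2 and 2 R 3 but not 0 R 3.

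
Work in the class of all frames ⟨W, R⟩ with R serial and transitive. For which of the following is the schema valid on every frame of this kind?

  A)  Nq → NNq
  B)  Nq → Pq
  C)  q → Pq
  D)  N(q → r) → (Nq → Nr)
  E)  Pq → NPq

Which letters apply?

(A) Nq → NNq is axiom 4, which corresponds to transitivity. Every such R is transitive — valid.
(B) Nq → Pq (axiom D) characterises the serial frames. Every such R is serial — valid.
(C) q → Pq (the dual of axiom T) characterises the reflexive frames. Such an R need not be reflexive — not valid.
(D) N(q → r) → (Nq → Nr) is axiom K, valid on every Kripke frame — valid.
(E) Pq → NPq (axiom 5) characterises the euclidean frames. Such an R need not be euclidean — not valid.

A, B, D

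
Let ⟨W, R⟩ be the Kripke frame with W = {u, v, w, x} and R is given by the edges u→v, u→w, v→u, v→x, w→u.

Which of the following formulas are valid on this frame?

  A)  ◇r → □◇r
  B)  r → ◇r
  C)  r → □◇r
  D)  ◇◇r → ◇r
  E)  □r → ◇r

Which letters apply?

R is not reflexive: not u R u.
R is not symmetric: v R x but not x R v.
R is not transitive: u R v and v R u but not u R u.
R is not euclidean: u R v and u R w but not v R w.
R is not serial: x has no R-successor.
(A) ◇r → □◇r (axiom 5) characterises the euclidean frames. R is not euclidean — not valid.
(B) r → ◇r (the dual of axiom T) characterises the reflexive frames. R is not reflexive — not valid.
(C) r → □◇r (axiom B) characterises the symmetric frames. R is not symmetric — not valid.
(D) ◇◇r → ◇r is the dual of axiom 4, which corresponds to transitivity. R is not transitive — not valid.
(E) □r → ◇r is axiom D, which corresponds to seriality. R is not serial — not valid.

none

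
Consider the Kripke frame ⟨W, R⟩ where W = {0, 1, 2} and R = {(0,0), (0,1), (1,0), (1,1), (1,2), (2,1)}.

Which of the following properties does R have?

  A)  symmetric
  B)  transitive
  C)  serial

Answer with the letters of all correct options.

(A) symmetric: every R-edge is matched by its reverse.
(B) not transitive: 0 R 1 and 1 R 2 but not 0 R 2.
(C) serial: every world has an R-successor.

A, C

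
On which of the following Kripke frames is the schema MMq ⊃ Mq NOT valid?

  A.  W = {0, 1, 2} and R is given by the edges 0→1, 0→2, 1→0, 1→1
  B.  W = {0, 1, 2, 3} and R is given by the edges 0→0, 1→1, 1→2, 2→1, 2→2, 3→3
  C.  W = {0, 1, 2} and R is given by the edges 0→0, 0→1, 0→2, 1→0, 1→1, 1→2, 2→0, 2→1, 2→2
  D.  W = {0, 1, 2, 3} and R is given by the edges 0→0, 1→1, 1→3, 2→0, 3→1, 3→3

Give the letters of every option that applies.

The schema MMq ⊃ Mq is the dual of axiom 4; it is valid on a frame iff R is transitive.
(A) R is not transitive (0 R 1 and 1 R 0 but not 0 R 0), so the schema fails here.
(B) R is transitive (R is closed under composition), so the schema is valid here.
(C) R is transitive (R is closed under composition), so the schema is valid here.
(D) R is transitive (R is closed under composition), so the schema is valid here.

A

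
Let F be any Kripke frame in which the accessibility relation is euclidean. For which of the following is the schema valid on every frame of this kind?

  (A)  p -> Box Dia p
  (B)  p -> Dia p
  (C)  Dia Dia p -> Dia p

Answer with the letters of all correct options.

none

(A) p -> Box Dia p is axiom B, which corresponds to symmetry. Such an R need not be symmetric — not valid.
(B) p -> Dia p is the dual of axiom T, which corresponds to reflexivity. Such an R need not be reflexive — not valid.
(C) the dual of axiom 4: valid iff R is transitive. Such an R need not be transitive — not valid.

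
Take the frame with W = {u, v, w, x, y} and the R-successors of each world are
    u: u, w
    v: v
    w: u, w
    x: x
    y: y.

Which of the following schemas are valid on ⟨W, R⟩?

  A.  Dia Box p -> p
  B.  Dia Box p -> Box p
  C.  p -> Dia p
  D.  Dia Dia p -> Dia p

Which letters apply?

R is reflexive: each world relates to itself.
R is symmetric: every R-edge is matched by its reverse.
R is transitive: R is closed under composition.
R is euclidean: any two R-successors of the same world are R-related.
(A) the dual of axiom B: valid iff R is symmetric. R is symmetric — valid.
(B) Dia Box p -> Box p is the dual of axiom 5; it is valid on a frame exactly when R is euclidean. R is euclidean, so valid.
(C) p -> Dia p (the dual of axiom T) characterises the reflexive frames. R is reflexive — valid.
(D) the dual of axiom 4: valid iff R is transitive. R is transitive — valid.

A, B, C, D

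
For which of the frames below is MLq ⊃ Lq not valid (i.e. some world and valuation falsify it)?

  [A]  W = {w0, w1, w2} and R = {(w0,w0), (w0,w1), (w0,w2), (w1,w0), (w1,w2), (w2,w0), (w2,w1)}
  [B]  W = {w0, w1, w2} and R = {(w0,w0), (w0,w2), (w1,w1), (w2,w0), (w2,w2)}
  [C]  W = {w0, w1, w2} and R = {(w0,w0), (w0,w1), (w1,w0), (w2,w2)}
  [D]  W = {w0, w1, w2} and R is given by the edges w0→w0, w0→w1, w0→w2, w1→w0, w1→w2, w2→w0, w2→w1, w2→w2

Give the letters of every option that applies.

A, C, D

The schema MLq ⊃ Lq is the dual of axiom 5; it is valid on a frame iff R is euclidean.
(A) R is not euclidean (w0 R w1 and w0 R w1 but not w1 R w1), so the schema fails here.
(B) R is euclidean (any two R-successors of the same world are R-related), so the schema is valid here.
(C) R is not euclidean (w0 R w1 and w0 R w1 but not w1 R w1), so the schema fails here.
(D) R is not euclidean (w0 R w1 and w0 R w1 but not w1 R w1), so the schema fails here.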